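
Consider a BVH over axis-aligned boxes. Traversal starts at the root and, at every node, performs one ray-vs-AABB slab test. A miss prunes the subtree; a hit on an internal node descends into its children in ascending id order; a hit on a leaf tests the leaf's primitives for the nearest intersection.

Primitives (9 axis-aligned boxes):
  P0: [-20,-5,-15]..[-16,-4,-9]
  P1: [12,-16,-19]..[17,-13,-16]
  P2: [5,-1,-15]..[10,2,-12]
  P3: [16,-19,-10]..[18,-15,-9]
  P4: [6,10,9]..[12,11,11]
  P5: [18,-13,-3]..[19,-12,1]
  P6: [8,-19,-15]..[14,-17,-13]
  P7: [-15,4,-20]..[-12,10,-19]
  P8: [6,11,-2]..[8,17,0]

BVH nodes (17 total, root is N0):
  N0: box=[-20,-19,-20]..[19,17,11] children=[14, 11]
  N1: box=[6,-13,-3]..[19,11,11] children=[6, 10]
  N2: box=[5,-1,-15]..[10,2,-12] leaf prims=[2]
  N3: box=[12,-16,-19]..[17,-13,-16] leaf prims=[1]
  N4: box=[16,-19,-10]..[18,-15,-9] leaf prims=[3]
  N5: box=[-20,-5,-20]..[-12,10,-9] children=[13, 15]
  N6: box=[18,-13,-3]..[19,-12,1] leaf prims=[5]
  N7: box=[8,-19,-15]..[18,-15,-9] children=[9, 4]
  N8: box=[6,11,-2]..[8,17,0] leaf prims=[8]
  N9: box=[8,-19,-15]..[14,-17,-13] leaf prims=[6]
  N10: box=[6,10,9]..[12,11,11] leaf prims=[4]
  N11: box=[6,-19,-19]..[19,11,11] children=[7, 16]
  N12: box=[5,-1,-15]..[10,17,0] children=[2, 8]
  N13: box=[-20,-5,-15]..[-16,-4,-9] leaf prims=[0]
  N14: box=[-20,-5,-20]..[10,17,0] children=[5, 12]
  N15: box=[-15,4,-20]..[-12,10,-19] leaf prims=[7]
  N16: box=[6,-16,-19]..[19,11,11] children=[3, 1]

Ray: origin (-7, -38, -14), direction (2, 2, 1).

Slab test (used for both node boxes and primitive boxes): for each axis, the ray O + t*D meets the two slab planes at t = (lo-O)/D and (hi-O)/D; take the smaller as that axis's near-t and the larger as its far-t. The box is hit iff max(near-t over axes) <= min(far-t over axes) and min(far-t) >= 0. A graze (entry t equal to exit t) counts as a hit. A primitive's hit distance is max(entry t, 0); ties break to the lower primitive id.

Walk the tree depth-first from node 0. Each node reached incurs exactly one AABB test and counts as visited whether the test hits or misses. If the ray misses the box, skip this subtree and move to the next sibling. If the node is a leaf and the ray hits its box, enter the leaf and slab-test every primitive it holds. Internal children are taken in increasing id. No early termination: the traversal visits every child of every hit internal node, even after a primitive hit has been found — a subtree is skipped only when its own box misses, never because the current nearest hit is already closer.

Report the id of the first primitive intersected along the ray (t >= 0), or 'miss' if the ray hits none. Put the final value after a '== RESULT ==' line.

Trace the traversal:
N0 x:[-13/2,13] y:[19/2,55/2] z:[-6,25] -> hit [19/2,13], descend [11, 14]
  N11 x:[13/2,13] y:[19/2,49/2] z:[-5,25] -> hit [19/2,13], descend [7, 16]
    N7 x:[15/2,25/2] y:[19/2,23/2] z:[-1,5] -> miss, prune
    N16 x:[13/2,13] y:[11,49/2] z:[-5,25] -> hit [11,13], descend [1, 3]
      N1 x:[13/2,13] y:[25/2,49/2] z:[11,25] -> hit [25/2,13], descend [6, 10]
        N6 x:[25/2,13] y:[25/2,13] z:[11,15] -> hit [25/2,13] leaf, test {P5@t=25/2}
        N10 x:[13/2,19/2] y:[24,49/2] z:[23,25] -> miss, prune
      N3 x:[19/2,12] y:[11,25/2] z:[-5,-2] -> miss, prune
  N14 x:[-13/2,17/2] y:[33/2,55/2] z:[-6,14] -> miss, prune

Visited [0, 11, 7, 16, 1, 6, 10, 3, 14]. Tests: 9 box, 1 leaf. Nearest: P5.

== RESULT ==
5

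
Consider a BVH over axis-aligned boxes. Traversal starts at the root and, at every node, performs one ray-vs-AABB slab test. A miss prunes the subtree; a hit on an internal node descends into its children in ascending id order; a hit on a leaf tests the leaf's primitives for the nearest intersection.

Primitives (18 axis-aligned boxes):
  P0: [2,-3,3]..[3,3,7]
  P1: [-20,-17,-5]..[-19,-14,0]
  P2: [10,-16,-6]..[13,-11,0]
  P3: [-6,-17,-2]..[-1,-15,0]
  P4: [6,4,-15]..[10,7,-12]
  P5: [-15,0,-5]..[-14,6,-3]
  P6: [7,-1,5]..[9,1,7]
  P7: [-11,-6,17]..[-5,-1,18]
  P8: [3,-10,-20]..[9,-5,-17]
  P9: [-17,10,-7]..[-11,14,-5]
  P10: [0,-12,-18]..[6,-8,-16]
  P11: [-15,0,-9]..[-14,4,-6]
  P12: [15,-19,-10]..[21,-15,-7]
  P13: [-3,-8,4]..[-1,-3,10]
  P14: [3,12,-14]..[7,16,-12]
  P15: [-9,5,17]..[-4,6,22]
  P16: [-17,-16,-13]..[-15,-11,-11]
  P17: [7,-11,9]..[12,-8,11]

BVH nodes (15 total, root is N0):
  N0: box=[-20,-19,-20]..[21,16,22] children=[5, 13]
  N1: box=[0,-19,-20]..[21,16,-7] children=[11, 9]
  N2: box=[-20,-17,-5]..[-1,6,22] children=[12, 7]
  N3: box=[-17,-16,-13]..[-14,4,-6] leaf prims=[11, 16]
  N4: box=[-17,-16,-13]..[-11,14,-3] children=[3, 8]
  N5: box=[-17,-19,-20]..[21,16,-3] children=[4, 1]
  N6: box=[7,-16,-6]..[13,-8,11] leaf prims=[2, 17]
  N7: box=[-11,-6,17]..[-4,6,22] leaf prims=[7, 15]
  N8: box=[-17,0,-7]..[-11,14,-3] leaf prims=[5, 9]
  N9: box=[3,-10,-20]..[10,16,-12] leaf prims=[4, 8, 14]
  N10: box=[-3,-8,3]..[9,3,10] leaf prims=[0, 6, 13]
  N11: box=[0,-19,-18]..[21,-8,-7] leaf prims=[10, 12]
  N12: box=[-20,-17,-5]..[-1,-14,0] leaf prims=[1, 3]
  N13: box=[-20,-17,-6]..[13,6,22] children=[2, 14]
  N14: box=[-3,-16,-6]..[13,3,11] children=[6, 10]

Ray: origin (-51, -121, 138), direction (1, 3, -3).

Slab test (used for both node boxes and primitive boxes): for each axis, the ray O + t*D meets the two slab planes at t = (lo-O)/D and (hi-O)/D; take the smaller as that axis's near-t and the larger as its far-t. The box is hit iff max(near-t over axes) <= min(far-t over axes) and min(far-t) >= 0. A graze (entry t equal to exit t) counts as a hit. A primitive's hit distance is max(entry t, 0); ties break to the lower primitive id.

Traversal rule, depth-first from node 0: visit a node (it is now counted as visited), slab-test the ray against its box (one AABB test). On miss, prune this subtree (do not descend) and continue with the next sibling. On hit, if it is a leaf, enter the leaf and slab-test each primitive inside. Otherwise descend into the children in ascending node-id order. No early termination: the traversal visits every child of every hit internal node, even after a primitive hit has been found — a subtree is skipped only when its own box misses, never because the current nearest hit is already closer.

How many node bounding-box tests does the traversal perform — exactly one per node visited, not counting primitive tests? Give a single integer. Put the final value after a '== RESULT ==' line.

Traverse from the root:
N0 x:[31,72] y:[34,137/3] z:[116/3,158/3] -> hit [116/3,137/3], descend [5, 13]
  N5 x:[34,72] y:[34,137/3] z:[47,158/3] -> miss, prune
  N13 x:[31,64] y:[104/3,127/3] z:[116/3,48] -> hit [116/3,127/3], descend [2, 14]
    N2 x:[31,50] y:[104/3,127/3] z:[116/3,143/3] -> hit [116/3,127/3], descend [7, 12]
      N7 x:[40,47] y:[115/3,127/3] z:[116/3,121/3] -> hit [40,121/3] leaf, test {P7@t=40, P15(miss)}
      N12 x:[31,50] y:[104/3,107/3] z:[46,143/3] -> miss, prune
    N14 x:[48,64] y:[35,124/3] z:[127/3,48] -> miss, prune

Visited [0, 5, 13, 2, 7, 12, 14]. Tests: 7 box, 1 leaf. Nearest: P7.

== RESULT ==
7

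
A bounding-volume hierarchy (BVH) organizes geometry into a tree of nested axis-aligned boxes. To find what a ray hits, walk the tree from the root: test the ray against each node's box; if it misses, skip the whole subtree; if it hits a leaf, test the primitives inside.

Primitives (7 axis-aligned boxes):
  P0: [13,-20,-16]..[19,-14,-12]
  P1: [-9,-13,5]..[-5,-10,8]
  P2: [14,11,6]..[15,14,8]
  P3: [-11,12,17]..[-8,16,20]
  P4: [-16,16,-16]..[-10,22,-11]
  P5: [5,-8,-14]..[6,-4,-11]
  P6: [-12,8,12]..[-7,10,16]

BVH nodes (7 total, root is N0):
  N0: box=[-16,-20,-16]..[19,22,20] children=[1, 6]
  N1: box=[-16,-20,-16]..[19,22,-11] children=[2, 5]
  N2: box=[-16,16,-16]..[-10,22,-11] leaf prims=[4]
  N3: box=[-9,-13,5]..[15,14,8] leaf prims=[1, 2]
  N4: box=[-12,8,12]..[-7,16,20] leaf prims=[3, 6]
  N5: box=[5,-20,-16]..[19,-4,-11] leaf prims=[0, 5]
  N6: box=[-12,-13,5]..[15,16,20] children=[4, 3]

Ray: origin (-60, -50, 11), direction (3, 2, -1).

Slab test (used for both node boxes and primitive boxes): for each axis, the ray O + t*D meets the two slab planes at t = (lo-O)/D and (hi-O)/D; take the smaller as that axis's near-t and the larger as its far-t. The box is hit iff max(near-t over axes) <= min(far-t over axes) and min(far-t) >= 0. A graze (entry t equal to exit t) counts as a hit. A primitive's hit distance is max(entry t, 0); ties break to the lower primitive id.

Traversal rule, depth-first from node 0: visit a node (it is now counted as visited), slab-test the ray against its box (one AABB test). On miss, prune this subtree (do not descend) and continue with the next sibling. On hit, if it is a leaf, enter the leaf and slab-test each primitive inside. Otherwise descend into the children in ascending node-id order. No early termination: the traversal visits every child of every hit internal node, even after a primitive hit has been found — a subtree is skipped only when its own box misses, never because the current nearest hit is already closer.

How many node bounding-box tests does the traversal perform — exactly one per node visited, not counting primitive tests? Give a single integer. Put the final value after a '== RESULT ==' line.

Walk:
N0 x:[44/3,79/3] y:[15,36] z:[-9,27] -> hit [15,79/3], descend [1, 6]
  N1 x:[44/3,79/3] y:[15,36] z:[22,27] -> hit [22,79/3], descend [2, 5]
    N2 x:[44/3,50/3] y:[33,36] z:[22,27] -> miss, prune
    N5 x:[65/3,79/3] y:[15,23] z:[22,27] -> hit [22,23] leaf, test {P0(miss), P5@t=22}
  N6 x:[16,25] y:[37/2,33] z:[-9,6] -> miss, prune

Visited [0, 1, 2, 5, 6]. Tests: 5 box, 1 leaf. Nearest: P5.

== RESULT ==
5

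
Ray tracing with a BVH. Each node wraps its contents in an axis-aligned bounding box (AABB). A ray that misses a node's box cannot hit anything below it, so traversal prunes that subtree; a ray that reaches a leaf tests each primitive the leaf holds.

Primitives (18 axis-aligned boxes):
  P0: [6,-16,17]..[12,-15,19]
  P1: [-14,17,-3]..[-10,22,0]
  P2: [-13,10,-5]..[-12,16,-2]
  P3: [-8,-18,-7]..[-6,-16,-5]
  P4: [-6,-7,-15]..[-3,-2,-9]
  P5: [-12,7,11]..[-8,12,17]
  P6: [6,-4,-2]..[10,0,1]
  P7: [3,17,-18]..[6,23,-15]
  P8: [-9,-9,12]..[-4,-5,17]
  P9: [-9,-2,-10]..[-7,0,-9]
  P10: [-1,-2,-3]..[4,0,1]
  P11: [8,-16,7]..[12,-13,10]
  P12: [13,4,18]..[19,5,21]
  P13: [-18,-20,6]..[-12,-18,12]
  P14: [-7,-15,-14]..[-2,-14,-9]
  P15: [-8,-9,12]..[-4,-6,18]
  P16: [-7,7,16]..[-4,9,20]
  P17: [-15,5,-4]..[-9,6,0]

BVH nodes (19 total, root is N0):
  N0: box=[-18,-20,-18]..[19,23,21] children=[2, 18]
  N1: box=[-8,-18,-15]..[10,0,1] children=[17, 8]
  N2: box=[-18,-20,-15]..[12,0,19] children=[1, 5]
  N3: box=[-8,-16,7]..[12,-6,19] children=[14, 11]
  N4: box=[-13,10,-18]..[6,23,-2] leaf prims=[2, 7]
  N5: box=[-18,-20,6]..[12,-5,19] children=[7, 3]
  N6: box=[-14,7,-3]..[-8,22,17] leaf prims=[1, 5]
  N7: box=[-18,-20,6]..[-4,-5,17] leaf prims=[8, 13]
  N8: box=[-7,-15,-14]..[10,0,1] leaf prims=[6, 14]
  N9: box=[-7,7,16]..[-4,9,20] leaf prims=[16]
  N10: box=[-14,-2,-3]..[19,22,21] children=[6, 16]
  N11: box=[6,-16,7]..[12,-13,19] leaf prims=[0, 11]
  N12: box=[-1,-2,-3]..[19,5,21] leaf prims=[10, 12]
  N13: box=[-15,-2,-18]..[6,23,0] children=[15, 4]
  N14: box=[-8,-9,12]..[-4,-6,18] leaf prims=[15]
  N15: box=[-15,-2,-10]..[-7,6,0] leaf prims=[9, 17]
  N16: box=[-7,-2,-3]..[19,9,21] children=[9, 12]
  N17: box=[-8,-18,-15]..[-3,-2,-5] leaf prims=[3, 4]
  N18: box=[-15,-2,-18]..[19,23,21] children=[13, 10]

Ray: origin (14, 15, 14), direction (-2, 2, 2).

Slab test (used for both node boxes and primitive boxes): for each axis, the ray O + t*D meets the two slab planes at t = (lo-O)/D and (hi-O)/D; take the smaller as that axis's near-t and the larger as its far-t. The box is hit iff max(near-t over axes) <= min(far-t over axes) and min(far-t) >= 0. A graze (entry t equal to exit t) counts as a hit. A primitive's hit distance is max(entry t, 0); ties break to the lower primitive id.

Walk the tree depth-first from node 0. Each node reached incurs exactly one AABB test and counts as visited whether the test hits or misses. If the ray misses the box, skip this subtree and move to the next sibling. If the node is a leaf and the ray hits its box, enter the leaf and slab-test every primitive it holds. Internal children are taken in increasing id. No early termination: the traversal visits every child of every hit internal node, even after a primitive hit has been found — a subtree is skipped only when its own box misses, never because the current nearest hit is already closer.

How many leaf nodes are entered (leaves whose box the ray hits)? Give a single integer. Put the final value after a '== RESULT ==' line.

Traverse from the root:
N0 x:[-5/2,16] y:[-35/2,4] z:[-16,7/2] -> hit [-5/2,7/2], descend [2, 18]
  N2 x:[1,16] y:[-35/2,-15/2] z:[-29/2,5/2] -> miss, prune
  N18 x:[-5/2,29/2] y:[-17/2,4] z:[-16,7/2] -> hit [-5/2,7/2], descend [10, 13]
    N10 x:[-5/2,14] y:[-17/2,7/2] z:[-17/2,7/2] -> hit [-5/2,7/2], descend [6, 16]
      N6 x:[11,14] y:[-4,7/2] z:[-17/2,3/2] -> miss, prune
      N16 x:[-5/2,21/2] y:[-17/2,-3] z:[-17/2,7/2] -> miss, prune
    N13 x:[4,29/2] y:[-17/2,4] z:[-16,-7] -> miss, prune

Summary -> nodes [0, 2, 18, 10, 6, 16, 13]; box-tests=7; leaf-entries=0; first=miss

== RESULT ==
0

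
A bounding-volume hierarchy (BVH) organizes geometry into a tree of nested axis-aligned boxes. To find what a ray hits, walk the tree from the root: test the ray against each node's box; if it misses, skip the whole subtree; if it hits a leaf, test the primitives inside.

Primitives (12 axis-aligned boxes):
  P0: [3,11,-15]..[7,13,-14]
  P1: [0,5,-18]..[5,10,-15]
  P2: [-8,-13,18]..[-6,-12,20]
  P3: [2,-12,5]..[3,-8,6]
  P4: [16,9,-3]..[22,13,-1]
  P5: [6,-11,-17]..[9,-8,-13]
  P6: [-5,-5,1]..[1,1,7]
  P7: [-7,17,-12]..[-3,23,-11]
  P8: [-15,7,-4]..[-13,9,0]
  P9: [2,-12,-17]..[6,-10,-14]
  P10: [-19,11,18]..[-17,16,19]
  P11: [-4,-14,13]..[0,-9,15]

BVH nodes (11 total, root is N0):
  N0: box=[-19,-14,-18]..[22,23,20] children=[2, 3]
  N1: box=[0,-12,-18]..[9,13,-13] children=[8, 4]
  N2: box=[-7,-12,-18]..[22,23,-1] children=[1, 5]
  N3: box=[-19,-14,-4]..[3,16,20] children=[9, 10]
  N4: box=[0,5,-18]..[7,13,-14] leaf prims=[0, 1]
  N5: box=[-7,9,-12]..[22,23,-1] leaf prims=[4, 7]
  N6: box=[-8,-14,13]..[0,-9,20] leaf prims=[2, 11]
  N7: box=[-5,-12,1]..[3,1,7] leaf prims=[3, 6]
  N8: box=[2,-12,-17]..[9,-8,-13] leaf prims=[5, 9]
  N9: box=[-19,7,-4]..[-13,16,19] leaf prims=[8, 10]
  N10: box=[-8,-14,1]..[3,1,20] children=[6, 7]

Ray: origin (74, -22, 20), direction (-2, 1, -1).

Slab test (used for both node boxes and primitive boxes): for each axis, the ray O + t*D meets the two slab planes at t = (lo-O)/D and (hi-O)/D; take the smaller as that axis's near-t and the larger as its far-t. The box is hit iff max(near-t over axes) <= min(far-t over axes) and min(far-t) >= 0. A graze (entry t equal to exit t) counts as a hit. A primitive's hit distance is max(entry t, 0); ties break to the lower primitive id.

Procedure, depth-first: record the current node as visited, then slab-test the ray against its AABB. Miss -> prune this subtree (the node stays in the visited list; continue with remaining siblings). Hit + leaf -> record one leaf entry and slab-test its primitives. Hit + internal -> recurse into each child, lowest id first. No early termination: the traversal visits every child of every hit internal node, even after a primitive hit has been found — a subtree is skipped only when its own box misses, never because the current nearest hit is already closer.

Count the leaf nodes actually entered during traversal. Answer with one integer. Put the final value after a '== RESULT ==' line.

Walk:
N0 x:[26,93/2] y:[8,45] z:[0,38] -> hit [26,38], descend [2, 3]
  N2 x:[26,81/2] y:[10,45] z:[21,38] -> hit [26,38], descend [1, 5]
    N1 x:[65/2,37] y:[10,35] z:[33,38] -> hit [33,35], descend [4, 8]
      N4 x:[67/2,37] y:[27,35] z:[34,38] -> hit [34,35] leaf, test {P0@t=34, P1(miss)}
      N8 x:[65/2,36] y:[10,14] z:[33,37] -> miss, prune
    N5 x:[26,81/2] y:[31,45] z:[21,32] -> hit [31,32] leaf, test {P4(miss), P7(miss)}
  N3 x:[71/2,93/2] y:[8,38] z:[0,24] -> miss, prune

7 AABB tests over nodes [0, 2, 1, 4, 8, 5, 3]; 2 leaves entered; closest P0.

== RESULT ==
2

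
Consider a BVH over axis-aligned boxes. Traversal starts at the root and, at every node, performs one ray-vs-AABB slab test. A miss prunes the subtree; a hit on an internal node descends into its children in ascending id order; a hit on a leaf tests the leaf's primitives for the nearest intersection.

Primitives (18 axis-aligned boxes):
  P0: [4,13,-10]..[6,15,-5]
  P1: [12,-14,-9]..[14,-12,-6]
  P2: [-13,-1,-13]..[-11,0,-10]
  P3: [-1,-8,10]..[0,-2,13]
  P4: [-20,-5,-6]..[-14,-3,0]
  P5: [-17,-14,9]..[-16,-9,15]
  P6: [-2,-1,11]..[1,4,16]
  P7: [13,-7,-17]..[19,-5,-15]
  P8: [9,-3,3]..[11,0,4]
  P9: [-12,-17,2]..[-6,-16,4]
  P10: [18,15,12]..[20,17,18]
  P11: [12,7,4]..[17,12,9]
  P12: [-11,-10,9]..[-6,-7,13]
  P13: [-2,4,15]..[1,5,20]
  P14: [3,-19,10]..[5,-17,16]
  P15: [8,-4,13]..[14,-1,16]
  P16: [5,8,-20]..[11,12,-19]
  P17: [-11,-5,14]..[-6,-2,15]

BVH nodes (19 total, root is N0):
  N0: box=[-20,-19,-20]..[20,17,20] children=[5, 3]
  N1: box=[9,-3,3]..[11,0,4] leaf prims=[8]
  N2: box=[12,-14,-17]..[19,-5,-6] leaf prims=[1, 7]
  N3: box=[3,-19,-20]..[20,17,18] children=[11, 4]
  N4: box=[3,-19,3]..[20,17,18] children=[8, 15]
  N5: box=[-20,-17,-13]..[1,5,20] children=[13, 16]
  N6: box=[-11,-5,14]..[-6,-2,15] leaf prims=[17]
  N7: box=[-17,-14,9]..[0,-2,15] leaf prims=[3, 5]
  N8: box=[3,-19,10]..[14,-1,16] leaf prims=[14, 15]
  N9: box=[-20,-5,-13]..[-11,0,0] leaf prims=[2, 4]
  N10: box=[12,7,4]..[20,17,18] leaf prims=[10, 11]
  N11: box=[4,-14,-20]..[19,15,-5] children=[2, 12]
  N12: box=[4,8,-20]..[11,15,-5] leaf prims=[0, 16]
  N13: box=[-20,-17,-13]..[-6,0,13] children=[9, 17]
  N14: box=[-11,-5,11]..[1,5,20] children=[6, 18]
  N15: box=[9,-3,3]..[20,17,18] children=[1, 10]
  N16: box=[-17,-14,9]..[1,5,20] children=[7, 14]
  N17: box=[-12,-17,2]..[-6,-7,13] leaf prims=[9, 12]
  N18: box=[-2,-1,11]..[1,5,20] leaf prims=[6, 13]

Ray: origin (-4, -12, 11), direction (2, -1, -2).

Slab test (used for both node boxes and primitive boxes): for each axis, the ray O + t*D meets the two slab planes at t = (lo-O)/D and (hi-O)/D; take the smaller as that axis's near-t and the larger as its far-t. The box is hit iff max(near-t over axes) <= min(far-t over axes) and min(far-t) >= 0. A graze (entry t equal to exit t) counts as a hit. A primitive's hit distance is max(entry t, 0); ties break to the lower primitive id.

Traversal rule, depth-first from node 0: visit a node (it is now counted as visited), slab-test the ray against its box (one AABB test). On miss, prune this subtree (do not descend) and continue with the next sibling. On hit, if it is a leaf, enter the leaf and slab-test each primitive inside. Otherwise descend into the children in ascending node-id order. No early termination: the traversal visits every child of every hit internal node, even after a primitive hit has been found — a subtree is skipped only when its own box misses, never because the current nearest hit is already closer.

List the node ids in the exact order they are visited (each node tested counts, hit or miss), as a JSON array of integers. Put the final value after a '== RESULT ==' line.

Traverse from the root:
N0 x:[-8,12] y:[-29,7] z:[-9/2,31/2] -> hit [-9/2,7], descend [3, 5]
  N3 x:[7/2,12] y:[-29,7] z:[-7/2,31/2] -> hit [7/2,7], descend [4, 11]
    N4 x:[7/2,12] y:[-29,7] z:[-7/2,4] -> hit [7/2,4], descend [8, 15]
      N8 x:[7/2,9] y:[-11,7] z:[-5/2,1/2] -> miss, prune
      N15 x:[13/2,12] y:[-29,-9] z:[-7/2,4] -> miss, prune
    N11 x:[4,23/2] y:[-27,2] z:[8,31/2] -> miss, prune
  N5 x:[-8,5/2] y:[-17,5] z:[-9/2,12] -> hit [-9/2,5/2], descend [13, 16]
    N13 x:[-8,-1] y:[-12,5] z:[-1,12] -> miss, prune
    N16 x:[-13/2,5/2] y:[-17,2] z:[-9/2,1] -> hit [-9/2,1], descend [7, 14]
      N7 x:[-13/2,2] y:[-10,2] z:[-2,1] -> hit [-2,1] leaf, test {P3(miss), P5(miss)}
      N14 x:[-7/2,5/2] y:[-17,-7] z:[-9/2,0] -> miss, prune

Visited [0, 3, 4, 8, 15, 11, 5, 13, 16, 7, 14]. Tests: 11 box, 1 leaf. Nearest: miss.

== RESULT ==
[0, 3, 4, 8, 15, 11, 5, 13, 16, 7, 14]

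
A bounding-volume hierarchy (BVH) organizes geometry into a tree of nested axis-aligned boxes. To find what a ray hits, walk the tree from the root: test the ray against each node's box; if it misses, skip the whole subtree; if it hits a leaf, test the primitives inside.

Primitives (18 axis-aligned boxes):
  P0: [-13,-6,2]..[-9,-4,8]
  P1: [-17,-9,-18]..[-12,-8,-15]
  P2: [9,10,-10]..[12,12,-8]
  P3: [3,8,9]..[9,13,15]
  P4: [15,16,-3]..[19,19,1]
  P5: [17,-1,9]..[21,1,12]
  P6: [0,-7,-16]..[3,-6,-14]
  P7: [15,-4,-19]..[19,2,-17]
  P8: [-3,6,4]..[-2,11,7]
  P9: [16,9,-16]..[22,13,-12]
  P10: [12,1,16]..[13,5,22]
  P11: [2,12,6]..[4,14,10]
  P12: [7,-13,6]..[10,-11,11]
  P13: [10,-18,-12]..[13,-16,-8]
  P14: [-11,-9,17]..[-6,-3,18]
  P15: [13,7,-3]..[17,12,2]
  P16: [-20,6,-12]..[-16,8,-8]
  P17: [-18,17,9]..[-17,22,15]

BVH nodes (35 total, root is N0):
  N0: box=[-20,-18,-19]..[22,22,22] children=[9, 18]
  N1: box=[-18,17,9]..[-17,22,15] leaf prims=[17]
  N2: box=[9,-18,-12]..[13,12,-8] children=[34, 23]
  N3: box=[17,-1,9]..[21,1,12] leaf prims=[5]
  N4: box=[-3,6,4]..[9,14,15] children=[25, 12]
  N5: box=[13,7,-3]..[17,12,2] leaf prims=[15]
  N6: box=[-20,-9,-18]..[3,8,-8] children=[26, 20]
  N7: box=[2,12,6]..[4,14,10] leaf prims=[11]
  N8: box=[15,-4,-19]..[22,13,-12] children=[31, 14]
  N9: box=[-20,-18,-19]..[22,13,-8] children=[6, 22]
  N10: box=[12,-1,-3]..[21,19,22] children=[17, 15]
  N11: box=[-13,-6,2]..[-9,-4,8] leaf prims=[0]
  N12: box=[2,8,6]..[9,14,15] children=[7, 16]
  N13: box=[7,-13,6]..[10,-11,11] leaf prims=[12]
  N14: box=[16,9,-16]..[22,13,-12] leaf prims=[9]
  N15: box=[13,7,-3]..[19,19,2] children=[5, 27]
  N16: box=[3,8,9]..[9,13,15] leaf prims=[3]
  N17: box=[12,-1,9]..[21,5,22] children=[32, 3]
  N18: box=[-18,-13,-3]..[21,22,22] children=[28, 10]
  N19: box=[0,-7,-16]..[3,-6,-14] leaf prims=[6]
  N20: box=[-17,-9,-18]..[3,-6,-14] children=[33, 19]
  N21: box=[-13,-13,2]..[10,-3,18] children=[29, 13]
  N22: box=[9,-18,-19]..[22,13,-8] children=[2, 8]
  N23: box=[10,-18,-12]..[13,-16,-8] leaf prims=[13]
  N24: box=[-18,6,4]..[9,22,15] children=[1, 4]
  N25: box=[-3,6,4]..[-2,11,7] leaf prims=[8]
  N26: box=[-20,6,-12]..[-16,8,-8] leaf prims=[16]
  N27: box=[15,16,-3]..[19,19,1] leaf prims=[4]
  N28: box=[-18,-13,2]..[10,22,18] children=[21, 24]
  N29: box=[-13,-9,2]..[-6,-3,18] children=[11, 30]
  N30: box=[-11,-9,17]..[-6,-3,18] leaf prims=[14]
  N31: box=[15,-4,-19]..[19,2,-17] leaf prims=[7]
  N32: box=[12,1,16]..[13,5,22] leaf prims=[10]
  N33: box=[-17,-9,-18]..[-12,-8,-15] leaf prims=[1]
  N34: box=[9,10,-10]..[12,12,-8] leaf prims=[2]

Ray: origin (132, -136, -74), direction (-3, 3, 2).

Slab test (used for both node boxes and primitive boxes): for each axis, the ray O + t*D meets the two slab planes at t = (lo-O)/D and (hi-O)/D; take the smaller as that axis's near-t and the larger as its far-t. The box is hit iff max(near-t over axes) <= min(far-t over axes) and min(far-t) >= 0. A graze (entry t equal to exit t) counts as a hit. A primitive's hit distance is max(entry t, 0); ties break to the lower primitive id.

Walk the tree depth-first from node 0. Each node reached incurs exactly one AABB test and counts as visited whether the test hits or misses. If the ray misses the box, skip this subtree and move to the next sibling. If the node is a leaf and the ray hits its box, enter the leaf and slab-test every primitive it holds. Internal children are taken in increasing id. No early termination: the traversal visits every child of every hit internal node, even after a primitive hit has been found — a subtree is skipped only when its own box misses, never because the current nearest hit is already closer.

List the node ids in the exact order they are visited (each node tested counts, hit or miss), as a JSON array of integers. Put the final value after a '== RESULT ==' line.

Traverse from the root:
N0 x:[110/3,152/3] y:[118/3,158/3] z:[55/2,48] -> hit [118/3,48], descend [9, 18]
  N9 x:[110/3,152/3] y:[118/3,149/3] z:[55/2,33] -> miss, prune
  N18 x:[37,50] y:[41,158/3] z:[71/2,48] -> hit [41,48], descend [10, 28]
    N10 x:[37,40] y:[45,155/3] z:[71/2,48] -> miss, prune
    N28 x:[122/3,50] y:[41,158/3] z:[38,46] -> hit [41,46], descend [21, 24]
      N21 x:[122/3,145/3] y:[41,133/3] z:[38,46] -> hit [41,133/3], descend [13, 29]
        N13 x:[122/3,125/3] y:[41,125/3] z:[40,85/2] -> hit [41,125/3] leaf, test {P12@t=41}
        N29 x:[46,145/3] y:[127/3,133/3] z:[38,46] -> miss, prune
      N24 x:[41,50] y:[142/3,158/3] z:[39,89/2] -> miss, prune

Visited [0, 9, 18, 10, 28, 21, 13, 29, 24]. Tests: 9 box, 1 leaf. Nearest: P12.

== RESULT ==
[0, 9, 18, 10, 28, 21, 13, 29, 24]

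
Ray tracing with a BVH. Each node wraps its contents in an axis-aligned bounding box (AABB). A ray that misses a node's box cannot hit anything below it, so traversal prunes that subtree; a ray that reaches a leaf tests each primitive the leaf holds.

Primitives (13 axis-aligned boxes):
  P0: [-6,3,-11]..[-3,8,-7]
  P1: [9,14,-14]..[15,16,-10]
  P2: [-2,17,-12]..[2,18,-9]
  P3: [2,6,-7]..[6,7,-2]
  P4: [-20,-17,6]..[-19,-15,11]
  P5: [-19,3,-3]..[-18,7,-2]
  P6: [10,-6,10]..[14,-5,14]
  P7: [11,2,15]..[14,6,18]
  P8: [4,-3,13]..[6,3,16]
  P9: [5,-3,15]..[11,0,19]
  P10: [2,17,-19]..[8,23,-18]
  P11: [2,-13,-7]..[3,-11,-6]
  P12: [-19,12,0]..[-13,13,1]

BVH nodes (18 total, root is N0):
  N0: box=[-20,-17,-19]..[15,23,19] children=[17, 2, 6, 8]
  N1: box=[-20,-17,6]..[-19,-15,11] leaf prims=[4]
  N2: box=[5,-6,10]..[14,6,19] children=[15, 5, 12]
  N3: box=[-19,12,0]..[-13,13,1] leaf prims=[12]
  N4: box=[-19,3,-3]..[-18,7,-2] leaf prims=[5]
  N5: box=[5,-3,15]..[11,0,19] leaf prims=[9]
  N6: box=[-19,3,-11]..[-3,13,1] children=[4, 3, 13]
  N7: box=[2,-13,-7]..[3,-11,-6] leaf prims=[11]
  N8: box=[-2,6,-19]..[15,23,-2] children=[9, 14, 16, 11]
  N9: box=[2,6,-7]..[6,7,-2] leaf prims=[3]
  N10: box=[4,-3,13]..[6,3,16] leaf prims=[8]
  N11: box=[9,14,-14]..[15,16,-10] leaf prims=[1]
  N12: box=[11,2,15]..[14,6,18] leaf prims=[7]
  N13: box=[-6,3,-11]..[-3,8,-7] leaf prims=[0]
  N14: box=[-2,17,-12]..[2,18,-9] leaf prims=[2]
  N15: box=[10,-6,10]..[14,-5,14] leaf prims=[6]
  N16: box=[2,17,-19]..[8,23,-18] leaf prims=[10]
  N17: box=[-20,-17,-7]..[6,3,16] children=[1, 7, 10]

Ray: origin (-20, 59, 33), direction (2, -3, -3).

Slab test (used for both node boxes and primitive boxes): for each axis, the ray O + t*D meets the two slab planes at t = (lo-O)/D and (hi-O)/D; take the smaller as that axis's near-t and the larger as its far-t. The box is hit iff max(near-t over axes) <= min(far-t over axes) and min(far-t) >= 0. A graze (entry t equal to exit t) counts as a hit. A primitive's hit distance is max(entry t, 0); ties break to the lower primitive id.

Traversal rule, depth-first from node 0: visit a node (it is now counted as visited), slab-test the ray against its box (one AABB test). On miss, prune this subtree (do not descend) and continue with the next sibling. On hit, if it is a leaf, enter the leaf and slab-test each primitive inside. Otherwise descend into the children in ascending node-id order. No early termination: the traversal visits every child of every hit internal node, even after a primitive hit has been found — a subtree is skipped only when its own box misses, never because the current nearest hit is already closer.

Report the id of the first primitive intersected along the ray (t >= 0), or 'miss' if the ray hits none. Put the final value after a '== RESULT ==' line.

Trace the traversal:
N0 x:[0,35/2] y:[12,76/3] z:[14/3,52/3] -> hit [12,52/3], descend [2, 6, 8, 17]
  N2 x:[25/2,17] y:[53/3,65/3] z:[14/3,23/3] -> miss, prune
  N6 x:[1/2,17/2] y:[46/3,56/3] z:[32/3,44/3] -> miss, prune
  N8 x:[9,35/2] y:[12,53/3] z:[35/3,52/3] -> hit [12,52/3], descend [9, 11, 14, 16]
    N9 x:[11,13] y:[52/3,53/3] z:[35/3,40/3] -> miss, prune
    N11 x:[29/2,35/2] y:[43/3,15] z:[43/3,47/3] -> hit [29/2,15] leaf, test {P1@t=29/2}
    N14 x:[9,11] y:[41/3,14] z:[14,15] -> miss, prune
    N16 x:[11,14] y:[12,14] z:[17,52/3] -> miss, prune
  N17 x:[0,13] y:[56/3,76/3] z:[17/3,40/3] -> miss, prune

9 AABB tests over nodes [0, 2, 6, 8, 9, 11, 14, 16, 17]; 1 leaf entered; closest P1.

== RESULT ==
1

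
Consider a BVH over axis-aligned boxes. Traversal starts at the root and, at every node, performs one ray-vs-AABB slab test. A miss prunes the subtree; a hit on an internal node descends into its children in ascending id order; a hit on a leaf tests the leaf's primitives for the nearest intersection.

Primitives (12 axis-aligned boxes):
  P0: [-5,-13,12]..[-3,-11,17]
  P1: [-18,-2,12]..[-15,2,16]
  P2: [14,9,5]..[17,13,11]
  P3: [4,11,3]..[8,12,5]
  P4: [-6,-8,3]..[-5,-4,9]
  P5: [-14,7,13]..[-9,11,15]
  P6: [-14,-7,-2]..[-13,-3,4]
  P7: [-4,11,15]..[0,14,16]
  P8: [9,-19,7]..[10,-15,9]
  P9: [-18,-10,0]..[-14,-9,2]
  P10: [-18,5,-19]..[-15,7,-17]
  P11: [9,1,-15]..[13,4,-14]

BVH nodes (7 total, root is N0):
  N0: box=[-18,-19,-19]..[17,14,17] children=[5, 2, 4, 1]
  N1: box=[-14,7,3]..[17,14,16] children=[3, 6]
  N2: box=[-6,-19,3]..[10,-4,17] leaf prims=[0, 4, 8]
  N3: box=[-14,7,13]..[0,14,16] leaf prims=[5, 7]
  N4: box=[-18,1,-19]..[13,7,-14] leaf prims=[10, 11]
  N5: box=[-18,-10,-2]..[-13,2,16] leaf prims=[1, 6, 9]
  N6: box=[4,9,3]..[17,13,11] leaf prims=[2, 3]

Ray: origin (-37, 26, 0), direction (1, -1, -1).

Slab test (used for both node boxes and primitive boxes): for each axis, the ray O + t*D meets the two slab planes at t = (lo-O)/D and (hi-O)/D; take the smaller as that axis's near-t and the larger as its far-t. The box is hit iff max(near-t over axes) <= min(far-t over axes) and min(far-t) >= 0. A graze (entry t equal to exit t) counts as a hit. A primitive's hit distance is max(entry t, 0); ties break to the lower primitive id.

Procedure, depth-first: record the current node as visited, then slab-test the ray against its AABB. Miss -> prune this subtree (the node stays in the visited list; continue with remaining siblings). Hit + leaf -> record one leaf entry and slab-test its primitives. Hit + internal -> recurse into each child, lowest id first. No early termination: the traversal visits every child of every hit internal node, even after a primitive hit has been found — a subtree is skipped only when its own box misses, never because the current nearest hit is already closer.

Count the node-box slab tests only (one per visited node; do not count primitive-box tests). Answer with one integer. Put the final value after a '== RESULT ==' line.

Walk:
N0 x:[19,54] y:[12,45] z:[-17,19] -> hit [19,19], descend [1, 2, 4, 5]
  N1 x:[23,54] y:[12,19] z:[-16,-3] -> miss, prune
  N2 x:[31,47] y:[30,45] z:[-17,-3] -> miss, prune
  N4 x:[19,50] y:[19,25] z:[14,19] -> hit [19,19] leaf, test {P10@t=19, P11(miss)}
  N5 x:[19,24] y:[24,36] z:[-16,2] -> miss, prune

5 AABB tests over nodes [0, 1, 2, 4, 5]; 1 leaf entered; closest P10.

== RESULT ==
5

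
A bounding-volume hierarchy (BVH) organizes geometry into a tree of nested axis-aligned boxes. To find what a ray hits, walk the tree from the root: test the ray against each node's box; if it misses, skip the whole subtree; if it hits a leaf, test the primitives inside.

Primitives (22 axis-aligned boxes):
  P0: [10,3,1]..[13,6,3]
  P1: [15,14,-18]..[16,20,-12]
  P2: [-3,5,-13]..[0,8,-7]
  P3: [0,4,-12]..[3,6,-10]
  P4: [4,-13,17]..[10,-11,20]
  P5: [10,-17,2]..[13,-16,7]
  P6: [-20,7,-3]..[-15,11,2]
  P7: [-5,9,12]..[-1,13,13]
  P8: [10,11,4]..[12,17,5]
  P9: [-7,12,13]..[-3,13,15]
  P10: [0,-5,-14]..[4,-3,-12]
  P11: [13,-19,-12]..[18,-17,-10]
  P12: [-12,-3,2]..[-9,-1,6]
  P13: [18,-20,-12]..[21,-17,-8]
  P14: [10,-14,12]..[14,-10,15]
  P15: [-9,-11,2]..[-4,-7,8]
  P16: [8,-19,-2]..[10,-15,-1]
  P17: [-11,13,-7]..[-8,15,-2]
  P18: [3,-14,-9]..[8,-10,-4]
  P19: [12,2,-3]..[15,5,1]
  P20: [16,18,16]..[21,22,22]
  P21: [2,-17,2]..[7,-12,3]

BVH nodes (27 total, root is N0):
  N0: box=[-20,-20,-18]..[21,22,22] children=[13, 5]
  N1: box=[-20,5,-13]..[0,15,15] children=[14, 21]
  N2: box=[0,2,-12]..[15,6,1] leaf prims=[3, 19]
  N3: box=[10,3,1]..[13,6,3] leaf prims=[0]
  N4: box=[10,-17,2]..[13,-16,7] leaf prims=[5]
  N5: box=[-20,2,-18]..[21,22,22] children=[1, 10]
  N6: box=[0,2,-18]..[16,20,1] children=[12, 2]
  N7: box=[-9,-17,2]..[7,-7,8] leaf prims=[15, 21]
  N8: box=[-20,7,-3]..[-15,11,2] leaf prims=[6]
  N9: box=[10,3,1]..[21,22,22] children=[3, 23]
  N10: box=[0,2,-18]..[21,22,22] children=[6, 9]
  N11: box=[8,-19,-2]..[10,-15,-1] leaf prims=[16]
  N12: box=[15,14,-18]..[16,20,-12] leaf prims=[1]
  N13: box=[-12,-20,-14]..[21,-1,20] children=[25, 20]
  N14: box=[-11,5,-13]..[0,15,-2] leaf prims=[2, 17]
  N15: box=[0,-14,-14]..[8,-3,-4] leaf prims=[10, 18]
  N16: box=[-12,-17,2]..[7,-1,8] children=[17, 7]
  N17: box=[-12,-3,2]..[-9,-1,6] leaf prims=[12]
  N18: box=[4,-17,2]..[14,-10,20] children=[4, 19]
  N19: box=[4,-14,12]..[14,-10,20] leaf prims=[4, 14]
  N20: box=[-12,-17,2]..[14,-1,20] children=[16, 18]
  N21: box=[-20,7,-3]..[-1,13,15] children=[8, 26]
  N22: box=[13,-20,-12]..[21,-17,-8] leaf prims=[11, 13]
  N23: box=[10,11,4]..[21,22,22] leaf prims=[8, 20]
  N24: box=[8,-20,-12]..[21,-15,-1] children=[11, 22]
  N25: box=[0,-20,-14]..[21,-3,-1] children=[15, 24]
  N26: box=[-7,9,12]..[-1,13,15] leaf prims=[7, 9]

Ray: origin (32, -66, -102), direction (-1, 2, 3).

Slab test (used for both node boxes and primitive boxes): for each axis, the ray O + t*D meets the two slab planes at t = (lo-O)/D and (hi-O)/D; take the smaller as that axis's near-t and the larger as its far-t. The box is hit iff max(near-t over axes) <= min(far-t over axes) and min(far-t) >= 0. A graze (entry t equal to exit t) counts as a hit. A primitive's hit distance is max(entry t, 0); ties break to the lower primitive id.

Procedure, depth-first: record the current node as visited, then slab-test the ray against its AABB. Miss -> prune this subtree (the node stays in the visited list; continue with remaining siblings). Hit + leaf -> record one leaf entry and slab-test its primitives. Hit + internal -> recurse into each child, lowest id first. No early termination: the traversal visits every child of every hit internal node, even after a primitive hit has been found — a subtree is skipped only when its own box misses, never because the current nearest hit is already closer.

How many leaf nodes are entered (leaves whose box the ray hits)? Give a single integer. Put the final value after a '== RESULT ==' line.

Walk:
N0 x:[11,52] y:[23,44] z:[28,124/3] -> hit [28,124/3], descend [5, 13]
  N5 x:[11,52] y:[34,44] z:[28,124/3] -> hit [34,124/3], descend [1, 10]
    N1 x:[32,52] y:[71/2,81/2] z:[89/3,39] -> hit [71/2,39], descend [14, 21]
      N14 x:[32,43] y:[71/2,81/2] z:[89/3,100/3] -> miss, prune
      N21 x:[33,52] y:[73/2,79/2] z:[33,39] -> hit [73/2,39], descend [8, 26]
        N8 x:[47,52] y:[73/2,77/2] z:[33,104/3] -> miss, prune
        N26 x:[33,39] y:[75/2,79/2] z:[38,39] -> hit [38,39] leaf, test {P7(miss), P9@t=39}
    N10 x:[11,32] y:[34,44] z:[28,124/3] -> miss, prune
  N13 x:[11,44] y:[23,65/2] z:[88/3,122/3] -> hit [88/3,65/2], descend [20, 25]
    N20 x:[18,44] y:[49/2,65/2] z:[104/3,122/3] -> miss, prune
    N25 x:[11,32] y:[23,63/2] z:[88/3,101/3] -> hit [88/3,63/2], descend [15, 24]
      N15 x:[24,32] y:[26,63/2] z:[88/3,98/3] -> hit [88/3,63/2] leaf, test {P10(miss), P18(miss)}
      N24 x:[11,24] y:[23,51/2] z:[30,101/3] -> miss, prune

Summary -> nodes [0, 5, 1, 14, 21, 8, 26, 10, 13, 20, 25, 15, 24]; box-tests=13; leaf-entries=2; first=P9

== RESULT ==
2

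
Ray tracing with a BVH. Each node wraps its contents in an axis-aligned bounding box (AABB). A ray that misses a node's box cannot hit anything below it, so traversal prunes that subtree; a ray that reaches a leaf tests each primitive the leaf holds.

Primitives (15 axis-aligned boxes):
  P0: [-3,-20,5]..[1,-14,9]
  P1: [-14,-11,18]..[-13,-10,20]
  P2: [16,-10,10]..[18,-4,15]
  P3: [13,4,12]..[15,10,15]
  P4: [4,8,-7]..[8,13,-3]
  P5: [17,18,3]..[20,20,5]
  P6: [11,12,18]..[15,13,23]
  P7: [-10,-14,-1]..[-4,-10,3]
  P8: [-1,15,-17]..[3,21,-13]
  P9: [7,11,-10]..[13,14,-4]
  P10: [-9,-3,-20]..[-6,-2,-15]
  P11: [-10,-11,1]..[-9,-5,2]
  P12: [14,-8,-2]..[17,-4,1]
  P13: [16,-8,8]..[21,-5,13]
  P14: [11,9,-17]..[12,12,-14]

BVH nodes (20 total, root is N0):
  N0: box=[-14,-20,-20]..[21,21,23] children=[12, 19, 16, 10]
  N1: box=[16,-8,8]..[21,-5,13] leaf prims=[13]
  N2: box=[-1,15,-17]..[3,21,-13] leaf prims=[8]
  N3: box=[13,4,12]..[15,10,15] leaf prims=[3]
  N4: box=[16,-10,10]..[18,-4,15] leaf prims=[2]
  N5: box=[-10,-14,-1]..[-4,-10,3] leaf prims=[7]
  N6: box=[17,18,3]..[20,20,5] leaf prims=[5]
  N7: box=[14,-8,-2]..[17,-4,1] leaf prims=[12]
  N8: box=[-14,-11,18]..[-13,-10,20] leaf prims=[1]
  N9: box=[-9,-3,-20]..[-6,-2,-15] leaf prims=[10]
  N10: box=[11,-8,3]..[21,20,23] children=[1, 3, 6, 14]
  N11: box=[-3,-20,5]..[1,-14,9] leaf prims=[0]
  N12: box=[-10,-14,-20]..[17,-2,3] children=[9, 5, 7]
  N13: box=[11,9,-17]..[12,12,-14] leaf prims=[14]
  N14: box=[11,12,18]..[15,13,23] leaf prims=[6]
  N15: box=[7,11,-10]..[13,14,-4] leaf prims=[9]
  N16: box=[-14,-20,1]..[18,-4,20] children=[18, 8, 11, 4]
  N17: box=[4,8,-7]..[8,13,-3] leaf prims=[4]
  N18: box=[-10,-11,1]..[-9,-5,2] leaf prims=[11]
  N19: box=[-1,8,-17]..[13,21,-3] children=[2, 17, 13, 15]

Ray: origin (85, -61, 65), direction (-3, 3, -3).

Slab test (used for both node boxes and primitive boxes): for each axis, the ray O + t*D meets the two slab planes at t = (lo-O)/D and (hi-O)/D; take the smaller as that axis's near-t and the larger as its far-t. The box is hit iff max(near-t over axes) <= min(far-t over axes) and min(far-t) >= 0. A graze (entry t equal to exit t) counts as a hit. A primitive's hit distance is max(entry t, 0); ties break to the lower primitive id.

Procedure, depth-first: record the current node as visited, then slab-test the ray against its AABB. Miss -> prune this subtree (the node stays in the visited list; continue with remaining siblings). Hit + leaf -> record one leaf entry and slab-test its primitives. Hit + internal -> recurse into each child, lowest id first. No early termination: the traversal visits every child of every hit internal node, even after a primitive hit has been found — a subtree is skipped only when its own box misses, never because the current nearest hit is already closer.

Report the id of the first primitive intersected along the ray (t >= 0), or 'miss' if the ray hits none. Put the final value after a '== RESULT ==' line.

Walk:
N0 x:[64/3,33] y:[41/3,82/3] z:[14,85/3] -> hit [64/3,82/3], descend [10, 12, 16, 19]
  N10 x:[64/3,74/3] y:[53/3,27] z:[14,62/3] -> miss, prune
  N12 x:[68/3,95/3] y:[47/3,59/3] z:[62/3,85/3] -> miss, prune
  N16 x:[67/3,33] y:[41/3,19] z:[15,64/3] -> miss, prune
  N19 x:[24,86/3] y:[23,82/3] z:[68/3,82/3] -> hit [24,82/3], descend [2, 13, 15, 17]
    N2 x:[82/3,86/3] y:[76/3,82/3] z:[26,82/3] -> hit [82/3,82/3] leaf, test {P8@t=82/3}
    N13 x:[73/3,74/3] y:[70/3,73/3] z:[79/3,82/3] -> miss, prune
    N15 x:[24,26] y:[24,25] z:[23,25] -> hit [24,25] leaf, test {P9@t=24}
    N17 x:[77/3,27] y:[23,74/3] z:[68/3,24] -> miss, prune

order=[0, 10, 12, 16, 19, 2, 13, 15, 17]  |boxes|=9  |leaves|=2  hit=P9

== RESULT ==
9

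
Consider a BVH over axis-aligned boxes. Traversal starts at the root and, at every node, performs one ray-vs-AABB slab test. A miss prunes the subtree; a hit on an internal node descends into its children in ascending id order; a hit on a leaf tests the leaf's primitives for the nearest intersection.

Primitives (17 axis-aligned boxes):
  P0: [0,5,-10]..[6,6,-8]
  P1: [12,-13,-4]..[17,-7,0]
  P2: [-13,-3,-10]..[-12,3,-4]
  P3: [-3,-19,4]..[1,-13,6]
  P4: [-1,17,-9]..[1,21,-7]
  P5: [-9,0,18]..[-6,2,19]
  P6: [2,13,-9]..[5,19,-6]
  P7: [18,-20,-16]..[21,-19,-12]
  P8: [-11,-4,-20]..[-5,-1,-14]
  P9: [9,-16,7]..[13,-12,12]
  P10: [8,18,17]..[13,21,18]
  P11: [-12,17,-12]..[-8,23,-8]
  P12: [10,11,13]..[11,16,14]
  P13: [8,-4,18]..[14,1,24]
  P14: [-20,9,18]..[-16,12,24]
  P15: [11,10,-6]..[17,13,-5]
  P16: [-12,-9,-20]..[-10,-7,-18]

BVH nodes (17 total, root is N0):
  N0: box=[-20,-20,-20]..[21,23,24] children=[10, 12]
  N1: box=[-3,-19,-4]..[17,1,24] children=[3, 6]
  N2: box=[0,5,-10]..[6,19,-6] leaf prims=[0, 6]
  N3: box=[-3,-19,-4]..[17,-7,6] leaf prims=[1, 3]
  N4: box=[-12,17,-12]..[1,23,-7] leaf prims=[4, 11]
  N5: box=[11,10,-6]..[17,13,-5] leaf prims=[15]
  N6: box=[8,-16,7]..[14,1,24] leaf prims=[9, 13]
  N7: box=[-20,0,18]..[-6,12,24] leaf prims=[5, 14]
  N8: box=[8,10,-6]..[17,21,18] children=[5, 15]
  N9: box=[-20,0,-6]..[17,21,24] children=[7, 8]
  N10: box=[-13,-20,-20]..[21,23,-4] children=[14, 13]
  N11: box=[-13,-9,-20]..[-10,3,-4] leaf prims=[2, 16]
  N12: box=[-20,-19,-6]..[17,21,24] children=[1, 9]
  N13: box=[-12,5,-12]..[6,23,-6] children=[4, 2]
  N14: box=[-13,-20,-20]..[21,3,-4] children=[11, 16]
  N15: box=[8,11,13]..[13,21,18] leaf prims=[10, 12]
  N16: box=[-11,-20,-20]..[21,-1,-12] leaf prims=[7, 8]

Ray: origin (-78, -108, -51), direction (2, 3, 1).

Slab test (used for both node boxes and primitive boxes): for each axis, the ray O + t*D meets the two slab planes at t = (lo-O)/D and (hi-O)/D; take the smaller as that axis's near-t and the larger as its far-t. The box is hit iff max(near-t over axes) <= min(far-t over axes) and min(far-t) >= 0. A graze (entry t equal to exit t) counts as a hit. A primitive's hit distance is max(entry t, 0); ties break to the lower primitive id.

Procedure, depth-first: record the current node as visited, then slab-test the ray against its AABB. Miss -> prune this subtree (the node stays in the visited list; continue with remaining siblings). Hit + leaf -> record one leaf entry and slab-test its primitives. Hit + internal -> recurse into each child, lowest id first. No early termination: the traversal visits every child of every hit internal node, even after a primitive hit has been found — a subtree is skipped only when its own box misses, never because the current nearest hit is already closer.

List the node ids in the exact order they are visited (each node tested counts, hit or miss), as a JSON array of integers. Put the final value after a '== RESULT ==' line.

Walk:
N0 x:[29,99/2] y:[88/3,131/3] z:[31,75] -> hit [31,131/3], descend [10, 12]
  N10 x:[65/2,99/2] y:[88/3,131/3] z:[31,47] -> hit [65/2,131/3], descend [13, 14]
    N13 x:[33,42] y:[113/3,131/3] z:[39,45] -> hit [39,42], descend [2, 4]
      N2 x:[39,42] y:[113/3,127/3] z:[41,45] -> hit [41,42] leaf, test {P0(miss), P6(miss)}
      N4 x:[33,79/2] y:[125/3,131/3] z:[39,44] -> miss, prune
    N14 x:[65/2,99/2] y:[88/3,37] z:[31,47] -> hit [65/2,37], descend [11, 16]
      N11 x:[65/2,34] y:[33,37] z:[31,47] -> hit [33,34] leaf, test {P2(miss), P16@t=33}
      N16 x:[67/2,99/2] y:[88/3,107/3] z:[31,39] -> hit [67/2,107/3] leaf, test {P7(miss), P8@t=104/3}
  N12 x:[29,95/2] y:[89/3,43] z:[45,75] -> miss, prune

9 AABB tests over nodes [0, 10, 13, 2, 4, 14, 11, 16, 12]; 3 leaves entered; closest P16.

== RESULT ==
[0, 10, 13, 2, 4, 14, 11, 16, 12]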